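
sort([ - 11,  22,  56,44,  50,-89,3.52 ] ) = [ - 89, - 11,3.52,22,44 , 50,56 ]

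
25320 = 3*8440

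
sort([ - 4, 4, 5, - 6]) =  [  -  6, - 4,4,  5]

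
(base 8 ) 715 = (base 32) ed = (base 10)461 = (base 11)38A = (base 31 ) ER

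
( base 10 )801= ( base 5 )11201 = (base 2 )1100100001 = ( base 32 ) P1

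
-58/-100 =29/50=0.58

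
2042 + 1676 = 3718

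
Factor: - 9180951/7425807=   -  13^1*151^1*1559^1*2475269^(-1) = -3060317/2475269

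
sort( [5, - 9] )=[-9,5] 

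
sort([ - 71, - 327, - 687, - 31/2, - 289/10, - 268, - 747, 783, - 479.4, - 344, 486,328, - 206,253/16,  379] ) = [ - 747,-687, -479.4, - 344,-327, - 268, - 206,-71, - 289/10, - 31/2,253/16, 328, 379,486,783 ] 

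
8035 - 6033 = 2002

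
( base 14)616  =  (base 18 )3C8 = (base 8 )2254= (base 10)1196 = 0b10010101100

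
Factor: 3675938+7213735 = 3^1*17^1*213523^1  =  10889673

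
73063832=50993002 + 22070830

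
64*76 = 4864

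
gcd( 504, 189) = 63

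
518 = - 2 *( - 259)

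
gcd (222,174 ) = 6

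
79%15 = 4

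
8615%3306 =2003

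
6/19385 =6/19385 = 0.00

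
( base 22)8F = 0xbf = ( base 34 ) 5l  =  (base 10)191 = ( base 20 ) 9B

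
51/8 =51/8 = 6.38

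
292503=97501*3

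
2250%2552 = 2250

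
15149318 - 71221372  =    -  56072054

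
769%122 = 37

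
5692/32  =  177  +  7/8 =177.88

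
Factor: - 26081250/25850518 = -13040625/12925259 = - 3^1*5^5 * 13^1*107^1 * 431^( - 1)*29989^( - 1) 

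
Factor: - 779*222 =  -2^1*3^1*19^1*37^1*41^1  =  - 172938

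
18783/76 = 247 + 11/76 =247.14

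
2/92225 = 2/92225 = 0.00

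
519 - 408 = 111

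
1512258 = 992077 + 520181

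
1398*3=4194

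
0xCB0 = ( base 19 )8ii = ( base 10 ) 3248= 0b110010110000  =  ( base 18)a08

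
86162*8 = 689296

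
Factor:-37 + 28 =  - 3^2= -  9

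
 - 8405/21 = -401+16/21 = - 400.24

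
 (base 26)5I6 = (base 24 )6GE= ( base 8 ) 7416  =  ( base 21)8fb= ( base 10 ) 3854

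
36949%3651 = 439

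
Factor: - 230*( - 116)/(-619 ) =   -  26680/619 = - 2^3 *5^1  *  23^1*29^1 * 619^( - 1 ) 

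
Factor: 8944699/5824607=331^( - 1) * 17597^(  -  1)*8944699^1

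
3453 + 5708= 9161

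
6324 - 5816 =508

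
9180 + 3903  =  13083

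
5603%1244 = 627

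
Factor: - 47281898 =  - 2^1*2381^1*9929^1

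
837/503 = 837/503 = 1.66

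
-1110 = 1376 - 2486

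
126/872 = 63/436 =0.14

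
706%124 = 86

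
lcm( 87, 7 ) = 609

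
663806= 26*25531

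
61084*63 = 3848292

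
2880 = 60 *48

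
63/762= 21/254= 0.08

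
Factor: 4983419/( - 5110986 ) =  -  2^( - 1) * 3^( - 1 ) * 7^1 * 37^1*71^1 * 271^1 * 851831^( - 1) 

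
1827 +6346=8173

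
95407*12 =1144884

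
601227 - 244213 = 357014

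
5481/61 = 5481/61 = 89.85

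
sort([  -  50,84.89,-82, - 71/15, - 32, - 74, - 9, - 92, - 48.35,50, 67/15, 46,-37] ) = [ - 92, - 82, - 74, - 50,  -  48.35, - 37, - 32, - 9, -71/15,67/15,46,  50,84.89] 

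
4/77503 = 4/77503 = 0.00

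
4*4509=18036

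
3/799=3/799=0.00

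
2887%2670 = 217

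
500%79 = 26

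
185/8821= 185/8821 = 0.02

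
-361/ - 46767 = 361/46767 = 0.01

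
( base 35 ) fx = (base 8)1056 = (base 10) 558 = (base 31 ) i0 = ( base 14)2BC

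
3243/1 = 3243 = 3243.00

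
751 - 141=610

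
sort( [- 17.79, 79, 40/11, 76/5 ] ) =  [ - 17.79,40/11, 76/5,79]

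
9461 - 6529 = 2932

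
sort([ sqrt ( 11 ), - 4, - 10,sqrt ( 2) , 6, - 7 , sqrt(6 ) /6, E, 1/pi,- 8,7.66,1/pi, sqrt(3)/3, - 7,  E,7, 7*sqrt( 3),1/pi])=[-10, - 8, - 7,-7,- 4,1/pi , 1/pi,1/pi, sqrt( 6 ) /6,sqrt ( 3)/3 , sqrt (2), E,  E,sqrt( 11), 6,7,7.66,7*sqrt( 3) ] 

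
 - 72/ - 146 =36/73= 0.49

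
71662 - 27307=44355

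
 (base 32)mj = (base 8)1323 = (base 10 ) 723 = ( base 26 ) 11l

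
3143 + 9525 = 12668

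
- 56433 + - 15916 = -72349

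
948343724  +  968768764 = 1917112488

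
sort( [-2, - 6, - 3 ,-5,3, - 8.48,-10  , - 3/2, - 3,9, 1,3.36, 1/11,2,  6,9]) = [ - 10, - 8.48, - 6, -5 ,-3,-3, - 2 ,  -  3/2,1/11,1,2,  3, 3.36,6,9,9]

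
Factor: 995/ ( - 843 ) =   -  3^( - 1) * 5^1  *199^1*281^( - 1)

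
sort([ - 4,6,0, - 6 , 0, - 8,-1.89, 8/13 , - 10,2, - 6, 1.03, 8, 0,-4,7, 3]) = [ - 10, - 8, - 6, - 6, - 4, - 4, - 1.89,0,0,0, 8/13,1.03, 2,3,6, 7, 8]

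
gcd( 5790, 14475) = 2895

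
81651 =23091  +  58560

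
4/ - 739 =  - 4/739 = - 0.01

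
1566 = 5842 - 4276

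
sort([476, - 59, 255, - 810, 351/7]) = [ - 810,  -  59, 351/7, 255, 476]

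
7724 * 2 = 15448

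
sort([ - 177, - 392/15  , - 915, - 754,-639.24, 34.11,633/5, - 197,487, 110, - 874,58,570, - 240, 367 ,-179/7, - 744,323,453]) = [-915 , - 874 ,- 754,-744, - 639.24, - 240, - 197, - 177, - 392/15, - 179/7,  34.11,58, 110,633/5,323,367, 453 , 487, 570 ]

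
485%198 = 89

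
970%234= 34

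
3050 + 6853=9903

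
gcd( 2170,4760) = 70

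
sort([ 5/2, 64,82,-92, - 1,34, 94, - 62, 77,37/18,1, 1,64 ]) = [ - 92, - 62,- 1,1, 1 , 37/18,5/2 , 34, 64,64,  77,82,  94]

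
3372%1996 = 1376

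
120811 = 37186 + 83625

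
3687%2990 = 697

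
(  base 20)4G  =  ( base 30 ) 36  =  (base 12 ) 80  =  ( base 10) 96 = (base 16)60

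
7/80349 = 7/80349 = 0.00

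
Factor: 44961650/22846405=2^1*5^1*79^( - 1)*57839^(- 1)*899233^1 = 8992330/4569281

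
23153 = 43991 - 20838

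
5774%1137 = 89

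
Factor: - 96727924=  - 2^2*3229^1*7489^1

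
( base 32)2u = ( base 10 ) 94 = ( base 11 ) 86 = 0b1011110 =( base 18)54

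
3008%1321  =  366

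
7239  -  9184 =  - 1945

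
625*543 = 339375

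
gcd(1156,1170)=2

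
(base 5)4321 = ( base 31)IS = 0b1001001010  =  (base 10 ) 586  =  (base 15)291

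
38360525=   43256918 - 4896393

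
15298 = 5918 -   -  9380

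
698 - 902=-204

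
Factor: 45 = 3^2 * 5^1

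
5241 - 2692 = 2549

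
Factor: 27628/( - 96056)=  - 2^ ( - 1)*6907^1*12007^(  -  1)= -6907/24014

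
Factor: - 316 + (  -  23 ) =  - 339 = -3^1*113^1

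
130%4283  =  130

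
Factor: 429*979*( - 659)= - 276774069 =- 3^1*11^2*13^1 * 89^1*659^1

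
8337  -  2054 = 6283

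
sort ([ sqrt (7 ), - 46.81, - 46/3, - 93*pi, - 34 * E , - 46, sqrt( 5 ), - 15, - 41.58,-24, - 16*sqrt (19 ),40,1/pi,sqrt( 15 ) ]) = [ - 93 * pi, - 34*E, - 16 *sqrt (19), - 46.81, -46, - 41.58, - 24, -46/3, - 15, 1/pi,sqrt(5),sqrt(7), sqrt(15), 40 ] 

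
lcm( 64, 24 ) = 192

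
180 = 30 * 6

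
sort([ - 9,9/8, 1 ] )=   [ - 9, 1,9/8 ] 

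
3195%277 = 148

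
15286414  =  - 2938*(- 5203) 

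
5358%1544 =726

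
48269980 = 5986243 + 42283737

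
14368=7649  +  6719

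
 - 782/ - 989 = 34/43= 0.79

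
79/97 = 79/97 = 0.81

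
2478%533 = 346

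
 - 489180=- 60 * 8153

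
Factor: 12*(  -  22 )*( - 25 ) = 2^3*3^1*5^2 * 11^1 =6600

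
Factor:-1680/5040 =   -  1/3 = - 3^(-1 )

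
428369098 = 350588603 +77780495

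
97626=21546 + 76080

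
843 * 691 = 582513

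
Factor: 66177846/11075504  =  33088923/5537752 = 2^( - 3 ) * 3^2*7^1*11^(-1) * 62929^( - 1)*525221^1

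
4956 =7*708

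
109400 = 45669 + 63731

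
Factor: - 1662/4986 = -1/3= - 3^ (  -  1)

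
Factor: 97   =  97^1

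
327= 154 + 173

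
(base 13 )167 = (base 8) 376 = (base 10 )254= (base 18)e2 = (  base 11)211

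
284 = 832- 548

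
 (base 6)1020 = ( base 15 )103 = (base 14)124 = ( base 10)228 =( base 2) 11100100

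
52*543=28236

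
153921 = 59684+94237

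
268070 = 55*4874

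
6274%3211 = 3063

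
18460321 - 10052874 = 8407447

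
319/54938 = 319/54938 = 0.01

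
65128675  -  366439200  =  -301310525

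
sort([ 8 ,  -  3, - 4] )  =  [- 4,-3,8] 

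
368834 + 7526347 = 7895181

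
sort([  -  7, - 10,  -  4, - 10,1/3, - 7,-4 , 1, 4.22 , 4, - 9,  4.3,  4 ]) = [ - 10,  -  10,-9, - 7, - 7, - 4, - 4,1/3, 1,4,  4,4.22, 4.3 ] 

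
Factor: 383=383^1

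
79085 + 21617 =100702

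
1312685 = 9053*145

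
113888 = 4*28472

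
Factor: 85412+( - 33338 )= 52074 = 2^1*3^2*11^1*263^1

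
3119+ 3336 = 6455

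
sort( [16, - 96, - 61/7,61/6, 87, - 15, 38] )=[ - 96 , -15 , - 61/7, 61/6,16 , 38, 87 ] 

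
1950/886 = 2 + 89/443 = 2.20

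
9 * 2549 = 22941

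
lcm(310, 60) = 1860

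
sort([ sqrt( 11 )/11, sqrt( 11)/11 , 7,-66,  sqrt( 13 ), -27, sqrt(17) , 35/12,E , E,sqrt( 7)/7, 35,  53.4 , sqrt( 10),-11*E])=[ - 66 , - 11 * E, - 27, sqrt( 11 )/11,sqrt( 11)/11 , sqrt( 7)/7,E,E , 35/12, sqrt( 10 ), sqrt( 13), sqrt(17) , 7,35,53.4 ]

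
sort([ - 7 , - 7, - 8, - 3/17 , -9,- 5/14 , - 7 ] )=[ - 9, - 8, - 7 , - 7, - 7, - 5/14,  -  3/17 ]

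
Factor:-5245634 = - 2^1*19^1*31^1*61^1*73^1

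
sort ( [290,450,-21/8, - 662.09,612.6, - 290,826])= [ - 662.09,-290,-21/8,290, 450,612.6,  826]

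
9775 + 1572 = 11347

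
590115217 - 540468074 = 49647143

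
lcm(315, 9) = 315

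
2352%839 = 674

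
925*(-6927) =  - 6407475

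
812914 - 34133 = 778781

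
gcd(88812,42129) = 9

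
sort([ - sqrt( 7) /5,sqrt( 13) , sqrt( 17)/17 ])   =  [ -sqrt( 7)/5,  sqrt( 17 ) /17, sqrt( 13 ) ]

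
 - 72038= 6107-78145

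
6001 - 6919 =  -918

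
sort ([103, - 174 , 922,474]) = [ - 174,  103 , 474,922] 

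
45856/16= 2866=2866.00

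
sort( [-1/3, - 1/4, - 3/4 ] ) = [ - 3/4,-1/3,- 1/4 ]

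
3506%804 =290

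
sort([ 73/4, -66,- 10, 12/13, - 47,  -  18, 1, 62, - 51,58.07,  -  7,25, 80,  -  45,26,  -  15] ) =[-66, - 51, - 47, - 45 , - 18, - 15,  -  10, - 7, 12/13, 1, 73/4, 25,26, 58.07, 62,80]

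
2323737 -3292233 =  - 968496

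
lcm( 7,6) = 42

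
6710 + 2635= 9345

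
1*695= 695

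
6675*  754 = 5032950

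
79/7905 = 79/7905= 0.01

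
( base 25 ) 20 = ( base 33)1H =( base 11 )46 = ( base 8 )62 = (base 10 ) 50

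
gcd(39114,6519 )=6519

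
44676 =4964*9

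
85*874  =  74290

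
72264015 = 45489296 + 26774719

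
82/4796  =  41/2398 =0.02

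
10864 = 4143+6721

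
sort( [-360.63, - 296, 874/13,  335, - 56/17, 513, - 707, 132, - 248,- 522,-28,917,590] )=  [ - 707, - 522, - 360.63, - 296, - 248, - 28, - 56/17,  874/13, 132, 335, 513,590, 917 ]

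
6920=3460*2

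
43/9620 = 43/9620 = 0.00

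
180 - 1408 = -1228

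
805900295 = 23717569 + 782182726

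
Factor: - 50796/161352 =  - 17/54= - 2^( - 1) * 3^(-3)  *17^1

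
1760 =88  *20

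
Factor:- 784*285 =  - 223440=- 2^4*3^1*5^1 * 7^2*  19^1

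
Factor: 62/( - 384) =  - 31/192 = - 2^ ( - 6)*3^ ( - 1)*31^1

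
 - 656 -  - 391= -265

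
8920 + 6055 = 14975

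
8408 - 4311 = 4097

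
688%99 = 94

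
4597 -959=3638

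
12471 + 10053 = 22524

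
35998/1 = 35998 =35998.00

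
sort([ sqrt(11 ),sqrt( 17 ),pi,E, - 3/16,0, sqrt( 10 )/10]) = [-3/16, 0,sqrt( 10 ) /10,  E, pi,sqrt ( 11 ),sqrt(17)]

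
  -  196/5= - 196/5 = -39.20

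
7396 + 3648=11044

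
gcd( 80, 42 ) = 2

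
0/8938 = 0 = 0.00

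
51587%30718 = 20869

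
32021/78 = 32021/78= 410.53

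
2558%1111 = 336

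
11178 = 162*69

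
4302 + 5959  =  10261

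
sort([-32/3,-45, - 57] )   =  [ - 57, - 45, - 32/3 ]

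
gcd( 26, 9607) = 13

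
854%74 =40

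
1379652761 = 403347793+976304968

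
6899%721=410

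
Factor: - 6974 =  - 2^1*11^1*317^1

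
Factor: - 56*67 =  - 2^3 * 7^1*67^1 = -3752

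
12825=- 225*( - 57) 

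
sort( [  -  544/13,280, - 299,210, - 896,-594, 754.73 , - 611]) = [ - 896, - 611, - 594 , - 299, - 544/13, 210,280, 754.73] 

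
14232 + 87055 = 101287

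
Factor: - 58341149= - 6473^1*9013^1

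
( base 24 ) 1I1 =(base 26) 1cl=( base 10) 1009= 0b1111110001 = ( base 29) 15n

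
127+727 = 854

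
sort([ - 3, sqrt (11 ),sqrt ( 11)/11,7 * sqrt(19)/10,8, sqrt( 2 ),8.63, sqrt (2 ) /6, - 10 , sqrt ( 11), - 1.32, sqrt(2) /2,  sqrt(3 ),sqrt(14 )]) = [-10,-3, - 1.32,sqrt(2 ) /6,sqrt (11)/11,sqrt(2)/2, sqrt(2 ),sqrt( 3 ),7*sqrt(19)/10,sqrt(11 ), sqrt( 11), sqrt( 14), 8,  8.63 ] 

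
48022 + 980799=1028821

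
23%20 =3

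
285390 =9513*30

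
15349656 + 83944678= 99294334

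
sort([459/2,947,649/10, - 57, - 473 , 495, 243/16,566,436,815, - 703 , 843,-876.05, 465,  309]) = [ - 876.05, -703,-473, - 57, 243/16, 649/10,459/2,309,436,465,495,566,815, 843,947] 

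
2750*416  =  1144000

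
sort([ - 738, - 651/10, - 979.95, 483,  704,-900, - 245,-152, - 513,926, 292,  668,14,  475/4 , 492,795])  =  [ - 979.95, - 900, - 738, - 513,-245,-152,-651/10,  14 , 475/4, 292,  483,492,  668, 704, 795,  926]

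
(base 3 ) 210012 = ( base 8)1074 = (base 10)572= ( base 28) KC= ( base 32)HS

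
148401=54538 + 93863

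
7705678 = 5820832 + 1884846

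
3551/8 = 3551/8=443.88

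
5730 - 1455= 4275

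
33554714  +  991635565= 1025190279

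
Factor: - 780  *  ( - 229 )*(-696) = -2^5*3^2*5^1*13^1*29^1*229^1 = -124319520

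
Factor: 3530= 2^1*5^1*353^1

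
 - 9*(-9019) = 81171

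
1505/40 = 37 + 5/8 = 37.62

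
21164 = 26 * 814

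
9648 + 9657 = 19305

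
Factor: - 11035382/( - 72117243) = 2^1*3^ ( -3) * 11^ (  -  1 )*151^1 * 36541^1 * 242819^( - 1 )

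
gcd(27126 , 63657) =99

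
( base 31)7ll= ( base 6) 54131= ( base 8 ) 16347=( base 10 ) 7399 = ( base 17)18a4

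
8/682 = 4/341 =0.01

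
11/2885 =11/2885= 0.00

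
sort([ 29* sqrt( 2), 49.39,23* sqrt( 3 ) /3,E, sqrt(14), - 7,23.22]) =[  -  7, E,sqrt( 14),23 * sqrt( 3)/3, 23.22,29*sqrt( 2),49.39] 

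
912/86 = 456/43 = 10.60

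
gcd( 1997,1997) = 1997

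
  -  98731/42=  - 98731/42 = - 2350.74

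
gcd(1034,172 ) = 2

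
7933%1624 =1437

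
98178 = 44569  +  53609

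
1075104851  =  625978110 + 449126741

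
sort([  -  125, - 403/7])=[ - 125, -403/7 ] 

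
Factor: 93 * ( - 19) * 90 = -159030 = -2^1 * 3^3 * 5^1*19^1 * 31^1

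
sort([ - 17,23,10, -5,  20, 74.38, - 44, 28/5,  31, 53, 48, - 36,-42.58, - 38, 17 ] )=[ - 44, - 42.58, - 38, -36, - 17, - 5, 28/5,10, 17,20,  23, 31 , 48,53  ,  74.38 ]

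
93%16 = 13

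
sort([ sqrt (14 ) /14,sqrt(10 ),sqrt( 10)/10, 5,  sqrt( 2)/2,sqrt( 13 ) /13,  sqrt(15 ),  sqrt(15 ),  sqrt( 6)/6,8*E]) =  [ sqrt(14 )/14, sqrt( 13 )/13,sqrt( 10)/10,sqrt( 6 )/6 , sqrt( 2 )/2,sqrt ( 10),  sqrt (15),sqrt( 15),5, 8*E]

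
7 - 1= 6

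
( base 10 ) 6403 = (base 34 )5IB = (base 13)2BB7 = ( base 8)14403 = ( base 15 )1d6d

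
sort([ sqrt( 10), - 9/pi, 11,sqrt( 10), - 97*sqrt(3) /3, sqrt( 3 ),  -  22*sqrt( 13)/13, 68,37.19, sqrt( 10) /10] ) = [ - 97*sqrt ( 3) /3,  -  22*sqrt( 13) /13, - 9/pi, sqrt( 10)/10,sqrt( 3), sqrt( 10),sqrt(10) , 11 , 37.19 , 68]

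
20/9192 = 5/2298=0.00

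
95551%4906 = 2337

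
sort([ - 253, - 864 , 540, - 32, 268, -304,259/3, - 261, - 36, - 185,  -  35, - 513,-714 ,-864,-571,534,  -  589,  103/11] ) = [ - 864,-864 , -714, - 589,- 571, - 513, - 304, - 261,-253, - 185, - 36, - 35, - 32, 103/11, 259/3, 268, 534, 540]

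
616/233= 616/233 = 2.64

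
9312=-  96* ( - 97)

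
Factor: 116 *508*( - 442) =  - 26046176 =- 2^5*13^1*17^1*29^1*127^1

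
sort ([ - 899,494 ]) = [  -  899,494]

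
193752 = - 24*( -8073 ) 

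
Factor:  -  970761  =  -3^1*11^1*23^1*1279^1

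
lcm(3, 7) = 21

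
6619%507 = 28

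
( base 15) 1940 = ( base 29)6E8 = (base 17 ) 11F3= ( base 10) 5460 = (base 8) 12524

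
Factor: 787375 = 5^3*6299^1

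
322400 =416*775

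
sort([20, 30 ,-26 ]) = [-26,  20,30 ]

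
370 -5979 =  - 5609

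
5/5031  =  5/5031 = 0.00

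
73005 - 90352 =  - 17347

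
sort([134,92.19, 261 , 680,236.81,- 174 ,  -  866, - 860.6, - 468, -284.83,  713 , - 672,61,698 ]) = [  -  866, - 860.6,-672, - 468, -284.83, - 174,61,92.19,  134,236.81,261, 680,698,713 ]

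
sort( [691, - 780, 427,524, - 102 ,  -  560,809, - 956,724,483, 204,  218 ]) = [  -  956, - 780, - 560, - 102, 204, 218,427,483,524,691,724,  809]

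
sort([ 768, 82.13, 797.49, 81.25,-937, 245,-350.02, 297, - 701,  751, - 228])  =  [ - 937, - 701,-350.02,-228, 81.25, 82.13, 245, 297, 751,768, 797.49]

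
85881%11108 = 8125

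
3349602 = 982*3411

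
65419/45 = 65419/45=1453.76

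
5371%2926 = 2445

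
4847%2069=709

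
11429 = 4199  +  7230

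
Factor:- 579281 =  - 579281^1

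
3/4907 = 3/4907 = 0.00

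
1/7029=1/7029 =0.00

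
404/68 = 5 + 16/17 = 5.94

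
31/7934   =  31/7934 = 0.00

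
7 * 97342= 681394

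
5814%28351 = 5814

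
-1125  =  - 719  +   - 406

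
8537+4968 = 13505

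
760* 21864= 16616640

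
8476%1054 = 44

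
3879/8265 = 1293/2755= 0.47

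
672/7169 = 672/7169 = 0.09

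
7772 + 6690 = 14462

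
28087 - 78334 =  - 50247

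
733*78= 57174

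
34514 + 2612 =37126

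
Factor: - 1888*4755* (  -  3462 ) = 31079897280 = 2^6*3^2*5^1*59^1*317^1* 577^1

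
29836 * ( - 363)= - 10830468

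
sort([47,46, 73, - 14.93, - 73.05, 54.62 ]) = [ - 73.05,-14.93,46,47, 54.62, 73]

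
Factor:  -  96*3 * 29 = - 2^5*3^2*29^1=- 8352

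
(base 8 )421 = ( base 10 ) 273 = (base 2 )100010001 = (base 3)101010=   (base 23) BK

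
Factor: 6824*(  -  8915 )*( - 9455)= 2^3*5^2*31^1 * 61^1*853^1*1783^1 = 575204001800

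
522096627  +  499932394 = 1022029021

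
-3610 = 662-4272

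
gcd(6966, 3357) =9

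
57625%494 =321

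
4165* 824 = 3431960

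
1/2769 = 1/2769 =0.00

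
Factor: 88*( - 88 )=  - 7744=-2^6*11^2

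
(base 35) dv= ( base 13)2b5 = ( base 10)486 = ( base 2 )111100110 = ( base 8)746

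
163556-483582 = - 320026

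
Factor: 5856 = 2^5*3^1*61^1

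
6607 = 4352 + 2255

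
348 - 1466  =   -1118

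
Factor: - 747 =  - 3^2*83^1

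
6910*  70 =483700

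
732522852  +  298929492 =1031452344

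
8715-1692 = 7023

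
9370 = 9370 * 1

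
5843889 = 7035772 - 1191883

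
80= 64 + 16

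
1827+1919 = 3746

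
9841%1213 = 137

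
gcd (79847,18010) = 1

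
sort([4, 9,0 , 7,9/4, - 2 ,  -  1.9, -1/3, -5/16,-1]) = [-2, - 1.9,-1, - 1/3, - 5/16,0,  9/4,4 , 7,9]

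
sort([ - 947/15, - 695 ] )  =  [-695, -947/15]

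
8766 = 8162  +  604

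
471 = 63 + 408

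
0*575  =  0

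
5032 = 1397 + 3635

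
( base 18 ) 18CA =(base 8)20712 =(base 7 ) 34135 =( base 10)8650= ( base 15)286a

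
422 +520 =942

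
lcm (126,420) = 1260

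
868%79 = 78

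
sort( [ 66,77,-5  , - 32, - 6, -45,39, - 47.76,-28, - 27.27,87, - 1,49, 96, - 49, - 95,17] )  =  [-95,- 49, - 47.76, - 45, - 32, - 28, - 27.27,  -  6, - 5, - 1,  17,39, 49,66, 77, 87,96]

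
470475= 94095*5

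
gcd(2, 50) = 2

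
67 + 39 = 106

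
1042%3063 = 1042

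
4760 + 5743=10503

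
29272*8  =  234176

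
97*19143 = 1856871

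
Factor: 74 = 2^1*37^1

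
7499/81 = 7499/81=92.58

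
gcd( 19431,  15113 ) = 2159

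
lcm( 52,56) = 728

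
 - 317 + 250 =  - 67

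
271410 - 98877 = 172533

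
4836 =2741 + 2095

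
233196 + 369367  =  602563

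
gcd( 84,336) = 84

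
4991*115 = 573965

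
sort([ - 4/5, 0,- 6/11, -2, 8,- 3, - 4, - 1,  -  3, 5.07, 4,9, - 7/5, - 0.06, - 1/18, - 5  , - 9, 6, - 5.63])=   [ -9,  -  5.63, - 5 , - 4, - 3, - 3,-2,  -  7/5,  -  1,  -  4/5 , - 6/11, - 0.06, - 1/18, 0,4, 5.07, 6, 8, 9] 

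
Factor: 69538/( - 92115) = - 2^1 *3^( - 2)*5^( - 1)* 7^1* 23^(  -  1)*89^( - 1 )*4967^1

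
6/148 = 3/74 = 0.04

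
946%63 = 1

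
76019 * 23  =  1748437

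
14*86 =1204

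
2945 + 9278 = 12223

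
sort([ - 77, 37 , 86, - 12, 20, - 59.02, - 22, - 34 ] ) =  [ - 77, - 59.02 , - 34, - 22, - 12 , 20 , 37, 86]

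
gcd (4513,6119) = 1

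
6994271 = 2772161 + 4222110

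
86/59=1 + 27/59 =1.46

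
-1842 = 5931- 7773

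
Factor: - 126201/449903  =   - 177/631 = - 3^1*59^1*631^( - 1 ) 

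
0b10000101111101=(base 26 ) chj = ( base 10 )8573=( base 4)2011331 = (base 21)J95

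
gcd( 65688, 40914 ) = 6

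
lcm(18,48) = 144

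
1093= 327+766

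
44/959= 44/959 = 0.05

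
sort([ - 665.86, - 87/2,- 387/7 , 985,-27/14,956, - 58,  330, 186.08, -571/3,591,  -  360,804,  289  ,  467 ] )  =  [  -  665.86, - 360,  -  571/3, - 58, - 387/7, - 87/2 ,  -  27/14,186.08, 289,330,467, 591,804, 956,  985 ]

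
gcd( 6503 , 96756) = 1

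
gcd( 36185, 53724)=1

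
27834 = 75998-48164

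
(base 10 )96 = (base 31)33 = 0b1100000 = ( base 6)240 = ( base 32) 30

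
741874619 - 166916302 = 574958317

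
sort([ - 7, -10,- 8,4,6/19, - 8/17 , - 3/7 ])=[ - 10, - 8,-7,-8/17,-3/7,6/19,4]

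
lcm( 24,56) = 168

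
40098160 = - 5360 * ( - 7481 )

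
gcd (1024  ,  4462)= 2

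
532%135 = 127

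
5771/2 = 5771/2 = 2885.50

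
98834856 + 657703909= 756538765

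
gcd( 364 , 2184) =364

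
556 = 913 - 357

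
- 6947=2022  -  8969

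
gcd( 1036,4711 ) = 7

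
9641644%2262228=592732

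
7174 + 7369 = 14543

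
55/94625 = 11/18925 = 0.00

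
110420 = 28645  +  81775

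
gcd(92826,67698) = 18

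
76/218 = 38/109 = 0.35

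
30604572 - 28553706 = 2050866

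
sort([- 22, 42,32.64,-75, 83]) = [ - 75,-22 , 32.64, 42, 83 ] 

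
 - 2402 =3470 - 5872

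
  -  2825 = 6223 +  - 9048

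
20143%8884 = 2375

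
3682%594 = 118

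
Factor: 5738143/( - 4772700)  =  -2^( - 2) * 3^(-2 )*5^(- 2)*29^2*5303^(  -  1 ) * 6823^1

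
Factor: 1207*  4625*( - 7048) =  - 2^3*5^3*17^1*37^1*71^1 * 881^1 =- 39344579000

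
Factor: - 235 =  - 5^1*47^1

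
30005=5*6001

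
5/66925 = 1/13385 = 0.00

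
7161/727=9 + 618/727  =  9.85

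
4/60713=4/60713=0.00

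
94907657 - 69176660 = 25730997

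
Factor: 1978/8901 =2/9 = 2^1*3^ (-2 )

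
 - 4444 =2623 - 7067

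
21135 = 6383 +14752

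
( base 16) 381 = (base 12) 629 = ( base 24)1d9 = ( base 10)897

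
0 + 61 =61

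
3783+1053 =4836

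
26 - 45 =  - 19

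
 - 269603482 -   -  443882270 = 174278788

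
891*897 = 799227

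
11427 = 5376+6051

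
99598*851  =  84757898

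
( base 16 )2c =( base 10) 44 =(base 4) 230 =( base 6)112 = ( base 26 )1i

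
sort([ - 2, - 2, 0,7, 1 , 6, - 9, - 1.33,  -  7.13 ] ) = [-9, - 7.13, -2, - 2 ,  -  1.33,0, 1, 6, 7 ]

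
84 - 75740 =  - 75656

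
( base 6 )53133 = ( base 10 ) 7185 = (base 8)16021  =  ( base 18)1433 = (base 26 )ag9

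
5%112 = 5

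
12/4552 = 3/1138 = 0.00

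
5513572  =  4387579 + 1125993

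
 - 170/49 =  - 4  +  26/49 = -  3.47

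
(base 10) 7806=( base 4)1321332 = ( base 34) 6pk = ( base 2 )1111001111110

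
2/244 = 1/122 = 0.01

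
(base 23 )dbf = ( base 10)7145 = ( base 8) 15751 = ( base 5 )212040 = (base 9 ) 10718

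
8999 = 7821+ 1178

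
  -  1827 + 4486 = 2659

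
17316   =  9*1924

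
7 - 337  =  - 330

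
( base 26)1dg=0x406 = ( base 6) 4434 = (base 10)1030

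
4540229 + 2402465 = 6942694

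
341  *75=25575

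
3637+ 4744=8381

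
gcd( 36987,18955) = 1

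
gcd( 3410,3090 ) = 10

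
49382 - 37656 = 11726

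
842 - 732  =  110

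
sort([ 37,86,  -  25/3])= [-25/3, 37 , 86]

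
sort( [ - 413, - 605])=[ - 605 , - 413 ] 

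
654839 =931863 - 277024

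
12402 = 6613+5789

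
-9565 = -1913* 5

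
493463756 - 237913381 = 255550375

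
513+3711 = 4224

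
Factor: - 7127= -7127^1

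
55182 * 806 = 44476692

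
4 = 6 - 2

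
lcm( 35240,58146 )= 1162920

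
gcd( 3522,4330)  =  2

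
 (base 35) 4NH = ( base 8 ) 13132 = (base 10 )5722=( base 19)fg3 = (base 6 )42254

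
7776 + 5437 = 13213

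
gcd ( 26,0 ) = 26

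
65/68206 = 65/68206 = 0.00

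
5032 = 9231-4199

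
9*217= 1953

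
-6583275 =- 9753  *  675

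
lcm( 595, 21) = 1785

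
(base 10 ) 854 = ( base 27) 14H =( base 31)rh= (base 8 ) 1526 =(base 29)10D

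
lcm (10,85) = 170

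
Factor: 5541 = 3^1 * 1847^1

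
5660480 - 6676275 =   -  1015795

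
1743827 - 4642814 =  - 2898987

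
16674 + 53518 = 70192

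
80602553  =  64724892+15877661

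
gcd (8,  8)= 8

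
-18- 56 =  - 74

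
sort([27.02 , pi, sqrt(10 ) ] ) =[ pi, sqrt( 10), 27.02]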